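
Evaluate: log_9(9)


We need the exponent such that 9^? = 9
9^1 = 9
Therefore log_9(9) = 1

1


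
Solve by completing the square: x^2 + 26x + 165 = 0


Start: x^2 + 26x + 165 = 0
Move constant: x^2 + 26x = -165
Half of 26 is 13, squared is 169
Add 169 to both sides: x^2 + 26x + 169 = 4
(x + 13)^2 = 4
x + 13 = ±2
x = -13 + 2 = -11 or x = -13 - 2 = -15

x = -15, x = -11


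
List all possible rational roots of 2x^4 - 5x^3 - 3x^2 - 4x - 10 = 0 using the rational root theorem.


Rational root theorem: possible roots are ±p/q where:
  p divides the constant term (-10): p ∈ {1, 2, 5, 10}
  q divides the leading coefficient (2): q ∈ {1, 2}

All possible rational roots: -10, -5, -5/2, -2, -1, -1/2, 1/2, 1, 2, 5/2, 5, 10

-10, -5, -5/2, -2, -1, -1/2, 1/2, 1, 2, 5/2, 5, 10


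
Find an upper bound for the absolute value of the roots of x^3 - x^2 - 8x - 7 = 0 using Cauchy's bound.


Cauchy's bound: all roots r satisfy |r| <= 1 + max(|a_i/a_n|) for i = 0,...,n-1
where a_n is the leading coefficient.

Coefficients: [1, -1, -8, -7]
Leading coefficient a_n = 1
Ratios |a_i/a_n|: 1, 8, 7
Maximum ratio: 8
Cauchy's bound: |r| <= 1 + 8 = 9

Upper bound = 9


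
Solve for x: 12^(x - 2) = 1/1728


Express both sides with the same base.
1/1728 = 12^(-3)
Since the bases match, equate exponents: x - 2 = -3
So x = -3 - (-2) = -1

x = -1


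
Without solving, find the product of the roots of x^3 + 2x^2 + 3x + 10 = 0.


By Vieta's formulas for x^3 + bx^2 + cx + d = 0:
  r1 + r2 + r3 = -b/a = -2
  r1*r2 + r1*r3 + r2*r3 = c/a = 3
  r1*r2*r3 = -d/a = -10


Product = -10


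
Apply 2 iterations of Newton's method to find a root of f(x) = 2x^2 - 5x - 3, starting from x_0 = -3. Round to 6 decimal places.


Newton's method: x_(n+1) = x_n - f(x_n)/f'(x_n)
f(x) = 2x^2 - 5x - 3
f'(x) = 4x - 5

Iteration 1:
  f(-3.000000) = 30.000000
  f'(-3.000000) = -17.000000
  x_1 = -3.000000 - (30.000000)/(-17.000000) = -1.235294

Iteration 2:
  f(-1.235294) = 6.228374
  f'(-1.235294) = -9.941176
  x_2 = -1.235294 - (6.228374)/(-9.941176) = -0.608771

x_2 = -0.608771


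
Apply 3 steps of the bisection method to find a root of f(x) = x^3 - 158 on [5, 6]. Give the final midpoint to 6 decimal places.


f(x) = x^3 - 158
f(5) = -33 < 0
f(6) = 58 > 0

Step 1: midpoint = (5.000000 + 6.000000)/2 = 5.500000
  f(5.500000) = 8.375000
  f(mid) > 0, so root is in [5.000000, 5.500000]

Step 2: midpoint = (5.000000 + 5.500000)/2 = 5.250000
  f(5.250000) = -13.296875
  f(mid) < 0, so root is in [5.250000, 5.500000]

Step 3: midpoint = (5.250000 + 5.500000)/2 = 5.375000
  f(5.375000) = -2.712891
  f(mid) < 0, so root is in [5.375000, 5.500000]

midpoint = 5.375000


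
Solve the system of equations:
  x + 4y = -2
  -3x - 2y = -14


Using Cramer's rule:
Determinant D = (1)(-2) - (-3)(4) = -2 + 12 = 10
Dx = (-2)(-2) - (-14)(4) = 4 + 56 = 60
Dy = (1)(-14) - (-3)(-2) = -14 - 6 = -20
x = Dx/D = 60/10 = 6
y = Dy/D = -20/10 = -2

x = 6, y = -2


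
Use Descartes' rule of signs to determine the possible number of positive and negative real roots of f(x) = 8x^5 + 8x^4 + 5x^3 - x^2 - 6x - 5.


Descartes' rule of signs:

For positive roots, count sign changes in f(x) = 8x^5 + 8x^4 + 5x^3 - x^2 - 6x - 5:
Signs of coefficients: +, +, +, -, -, -
Number of sign changes: 1
Possible positive real roots: 1

For negative roots, examine f(-x) = -8x^5 + 8x^4 - 5x^3 - x^2 + 6x - 5:
Signs of coefficients: -, +, -, -, +, -
Number of sign changes: 4
Possible negative real roots: 4, 2, 0

Positive roots: 1; Negative roots: 4 or 2 or 0


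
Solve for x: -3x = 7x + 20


Starting with: -3x = 7x + 20
Move all x terms to left: (-3 - 7)x = 20 - 0
Simplify: -10x = 20
Divide both sides by -10: x = -2

x = -2


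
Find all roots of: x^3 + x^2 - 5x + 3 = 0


Let p(x) = x^3 + x^2 - 5x + 3. By the rational root theorem (leading coefficient 1), any rational root is an integer divisor of 3: try ±1, ±2, ... in turn.
Test x = 1: value = 0 ✓, so (x - 1) is a factor.
Synthetic division by (x - 1): bring down 1; 1(1) + 1 = 2; 2(1) - 5 = -3; (-3)(1) + 3 = 0 → quotient x^2 + 2x - 3, remainder 0.
Solve the quadratic x^2 + 2x - 3 = 0: discriminant = 2^2 - 4(1)(-3) = 4 + 12 = 16.
sqrt(16) = 4, so x = (-2 ± 4)/2: x = 1 or x = -3.
Collecting all roots found:

x = -3, x = 1 (multiplicity 2)


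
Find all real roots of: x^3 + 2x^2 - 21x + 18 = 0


Let p(x) = x^3 + 2x^2 - 21x + 18. By the rational root theorem (leading coefficient 1), any rational root is an integer divisor of 18: try ±1, ±2, ... in turn.
Test x = 1: value = 0 ✓, so (x - 1) is a factor.
Synthetic division by (x - 1): bring down 1; 1(1) + 2 = 3; 3(1) - 21 = -18; (-18)(1) + 18 = 0 → quotient x^2 + 3x - 18, remainder 0.
Solve the quadratic x^2 + 3x - 18 = 0: discriminant = 3^2 - 4(1)(-18) = 9 + 72 = 81.
sqrt(81) = 9, so x = (-3 ± 9)/2: x = 3 or x = -6.

x = -6, x = 1, x = 3


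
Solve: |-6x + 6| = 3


An absolute value equation |expr| = 3 gives two cases:
Case 1: -6x + 6 = 3
  -6x = -3, so x = 1/2
Case 2: -6x + 6 = -3
  -6x = -9, so x = 3/2

x = 1/2, x = 3/2


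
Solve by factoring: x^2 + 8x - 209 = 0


We need two numbers that multiply to -209 and add to 8.
Those numbers are 19 and -11 (since 19 * (-11) = -209 and 19 + (-11) = 8).
So x^2 + 8x - 209 = (x + 19)(x - 11) = 0
Setting each factor to zero: x = -19 or x = 11

x = -19, x = 11


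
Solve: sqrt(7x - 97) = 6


Square both sides: 7x - 97 = 6^2 = 36
7x = 36 + 97 = 133
x = 19
Check: sqrt(7*19 - 97) = sqrt(36) = 6 ✓

x = 19


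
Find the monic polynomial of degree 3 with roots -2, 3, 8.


A monic polynomial with roots -2, 3, 8 is:
p(x) = (x + 2)(x - 3)(x - 8)
After multiplying by (x + 2): x + 2
After multiplying by (x - 3): x^2 - x - 6
After multiplying by (x - 8): x^3 - 9x^2 + 2x + 48

x^3 - 9x^2 + 2x + 48


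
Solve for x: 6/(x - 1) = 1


Multiply both sides by (x - 1): 6 = 1(x - 1)
Distribute: 6 = x - 1
x = 6 + 1 = 7
x = 7

x = 7


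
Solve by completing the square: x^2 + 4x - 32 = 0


Start: x^2 + 4x - 32 = 0
Move constant: x^2 + 4x = 32
Half of 4 is 2, squared is 4
Add 4 to both sides: x^2 + 4x + 4 = 36
(x + 2)^2 = 36
x + 2 = ±6
x = -2 + 6 = 4 or x = -2 - 6 = -8

x = -8, x = 4


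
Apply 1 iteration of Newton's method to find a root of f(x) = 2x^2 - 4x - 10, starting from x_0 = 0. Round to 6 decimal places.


Newton's method: x_(n+1) = x_n - f(x_n)/f'(x_n)
f(x) = 2x^2 - 4x - 10
f'(x) = 4x - 4

Iteration 1:
  f(0.000000) = -10.000000
  f'(0.000000) = -4.000000
  x_1 = 0.000000 - (-10.000000)/(-4.000000) = -2.500000

x_1 = -2.500000


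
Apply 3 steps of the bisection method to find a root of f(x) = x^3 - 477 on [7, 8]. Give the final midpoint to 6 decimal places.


f(x) = x^3 - 477
f(7) = -134 < 0
f(8) = 35 > 0

Step 1: midpoint = (7.000000 + 8.000000)/2 = 7.500000
  f(7.500000) = -55.125000
  f(mid) < 0, so root is in [7.500000, 8.000000]

Step 2: midpoint = (7.500000 + 8.000000)/2 = 7.750000
  f(7.750000) = -11.515625
  f(mid) < 0, so root is in [7.750000, 8.000000]

Step 3: midpoint = (7.750000 + 8.000000)/2 = 7.875000
  f(7.875000) = 11.373047
  f(mid) > 0, so root is in [7.750000, 7.875000]

midpoint = 7.875000


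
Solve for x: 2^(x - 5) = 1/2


Express both sides with the same base.
1/2 = 2^(-1)
Since the bases match, equate exponents: x - 5 = -1
So x = -1 - (-5) = 4

x = 4


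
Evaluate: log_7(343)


We need the exponent such that 7^? = 343
7^3 = 343
Therefore log_7(343) = 3

3


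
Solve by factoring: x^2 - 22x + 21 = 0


We need two numbers that multiply to 21 and add to -22.
Those numbers are -21 and -1 (since (-21) * (-1) = 21 and (-21) + (-1) = -22).
So x^2 - 22x + 21 = (x - 21)(x - 1) = 0
Setting each factor to zero: x = 21 or x = 1

x = 1, x = 21


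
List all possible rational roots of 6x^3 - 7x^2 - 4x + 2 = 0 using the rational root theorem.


Rational root theorem: possible roots are ±p/q where:
  p divides the constant term (2): p ∈ {1, 2}
  q divides the leading coefficient (6): q ∈ {1, 2, 3, 6}

All possible rational roots: -2, -1, -2/3, -1/2, -1/3, -1/6, 1/6, 1/3, 1/2, 2/3, 1, 2

-2, -1, -2/3, -1/2, -1/3, -1/6, 1/6, 1/3, 1/2, 2/3, 1, 2


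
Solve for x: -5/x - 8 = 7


Subtract -8 from both sides: -5/x = 15
Multiply both sides by x: -5 = 15 * x
Divide by 15: x = -1/3

x = -1/3


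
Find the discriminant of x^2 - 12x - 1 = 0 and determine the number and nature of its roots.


For ax^2 + bx + c = 0, discriminant D = b^2 - 4ac
Here a = 1, b = -12, c = -1
D = (-12)^2 - 4(1)(-1) = 144 + 4 = 148

D = 148 > 0 but not a perfect square
The equation has 2 distinct real irrational roots.

Discriminant = 148, 2 distinct real irrational roots


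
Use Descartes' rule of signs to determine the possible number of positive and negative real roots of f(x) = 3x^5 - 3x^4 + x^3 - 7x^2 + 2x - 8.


Descartes' rule of signs:

For positive roots, count sign changes in f(x) = 3x^5 - 3x^4 + x^3 - 7x^2 + 2x - 8:
Signs of coefficients: +, -, +, -, +, -
Number of sign changes: 5
Possible positive real roots: 5, 3, 1

For negative roots, examine f(-x) = -3x^5 - 3x^4 - x^3 - 7x^2 - 2x - 8:
Signs of coefficients: -, -, -, -, -, -
Number of sign changes: 0
Possible negative real roots: 0

Positive roots: 5 or 3 or 1; Negative roots: 0


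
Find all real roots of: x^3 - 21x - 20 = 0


Let p(x) = x^3 - 21x - 20. By the rational root theorem (leading coefficient 1), any rational root is an integer divisor of 20: try ±1, ±2, ... in turn.
Test x = 1: value = -40 ≠ 0.
Test x = -1: value = 0 ✓, so (x + 1) is a factor.
Synthetic division by (x + 1): bring down 1; 1(-1) + 0 = -1; (-1)(-1) - 21 = -20; (-20)(-1) - 20 = 0 → quotient x^2 - x - 20, remainder 0.
Solve the quadratic x^2 - x - 20 = 0: discriminant = (-1)^2 - 4(1)(-20) = 1 + 80 = 81.
sqrt(81) = 9, so x = (1 ± 9)/2: x = 5 or x = -4.

x = -4, x = -1, x = 5


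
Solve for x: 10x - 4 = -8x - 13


Starting with: 10x - 4 = -8x - 13
Move all x terms to left: (10 + 8)x = -13 + 4
Simplify: 18x = -9
Divide both sides by 18: x = -1/2

x = -1/2


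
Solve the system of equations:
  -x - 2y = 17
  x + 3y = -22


Using Cramer's rule:
Determinant D = (-1)(3) - (1)(-2) = -3 + 2 = -1
Dx = (17)(3) - (-22)(-2) = 51 - 44 = 7
Dy = (-1)(-22) - (1)(17) = 22 - 17 = 5
x = Dx/D = 7/-1 = -7
y = Dy/D = 5/-1 = -5

x = -7, y = -5


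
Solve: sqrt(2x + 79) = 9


Square both sides: 2x + 79 = 9^2 = 81
2x = 81 - 79 = 2
x = 1
Check: sqrt(2*1 + 79) = sqrt(81) = 9 ✓

x = 1


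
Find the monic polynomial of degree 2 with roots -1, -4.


A monic polynomial with roots -1, -4 is:
p(x) = (x + 1)(x + 4)
After multiplying by (x + 1): x + 1
After multiplying by (x + 4): x^2 + 5x + 4

x^2 + 5x + 4


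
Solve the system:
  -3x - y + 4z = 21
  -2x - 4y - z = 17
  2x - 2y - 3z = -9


Using Cramer's rule. Expand each determinant along the first row.
D  = (-3)*[(-4)*(-3) - (-1)*(-2)] - (-1)*[(-2)*(-3) - (-1)*2] + 4*[(-2)*(-2) - (-4)*2]
  = (-3)*(10) - (-1)*(8) + 4*(12) = 26
Dx = 21*[(-4)*(-3) - (-1)*(-2)] - (-1)*[17*(-3) - (-1)*(-9)] + 4*[17*(-2) - (-4)*(-9)]
  = 21*(10) - (-1)*(-60) + 4*(-70) = -130
Dy = (-3)*[17*(-3) - (-1)*(-9)] - 21*[(-2)*(-3) - (-1)*2] + 4*[(-2)*(-9) - 17*2]
  = (-3)*(-60) - 21*(8) + 4*(-16) = -52
Dz = (-3)*[(-4)*(-9) - 17*(-2)] - (-1)*[(-2)*(-9) - 17*2] + 21*[(-2)*(-2) - (-4)*2]
  = (-3)*(70) - (-1)*(-16) + 21*(12) = 26
x = Dx/D = -130/26 = -5, y = Dy/D = -52/26 = -2, z = Dz/D = 26/26 = 1
Check eq1: (-3)(-5) + (-1)(-2) + (4)(1) = 21 = 21 ✓
Check eq2: (-2)(-5) + (-4)(-2) + (-1)(1) = 17 = 17 ✓
Check eq3: (2)(-5) + (-2)(-2) + (-3)(1) = -9 = -9 ✓

x = -5, y = -2, z = 1


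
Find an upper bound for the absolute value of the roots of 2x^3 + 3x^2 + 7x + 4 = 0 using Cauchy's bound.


Cauchy's bound: all roots r satisfy |r| <= 1 + max(|a_i/a_n|) for i = 0,...,n-1
where a_n is the leading coefficient.

Coefficients: [2, 3, 7, 4]
Leading coefficient a_n = 2
Ratios |a_i/a_n|: 3/2, 7/2, 2
Maximum ratio: 7/2
Cauchy's bound: |r| <= 1 + 7/2 = 9/2

Upper bound = 9/2


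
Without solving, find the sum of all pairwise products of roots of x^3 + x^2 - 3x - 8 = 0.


By Vieta's formulas for x^3 + bx^2 + cx + d = 0:
  r1 + r2 + r3 = -b/a = -1
  r1*r2 + r1*r3 + r2*r3 = c/a = -3
  r1*r2*r3 = -d/a = 8


Sum of pairwise products = -3


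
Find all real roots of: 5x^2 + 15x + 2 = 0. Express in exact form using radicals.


Using the quadratic formula: x = (-b ± sqrt(b^2 - 4ac)) / (2a)
Here a = 5, b = 15, c = 2
Discriminant = b^2 - 4ac = 15^2 - 4(5)(2) = 225 - 40 = 185
Since discriminant = 185 > 0, there are two real roots.
x = (-15 ± sqrt(185)) / 10
Numerically: x ≈ -0.1399 or x ≈ -2.8601

x = (-15 + sqrt(185)) / 10 or x = (-15 - sqrt(185)) / 10


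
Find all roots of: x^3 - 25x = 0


The constant term is 0, so x = 0 is a root. Factor out x:
  x^2 - 25 = 0
Solve the quadratic x^2 - 25 = 0: discriminant = 0^2 - 4(1)(-25) = 0 + 100 = 100.
sqrt(100) = 10, so x = (0 ± 10)/2: x = 5 or x = -5.
Collecting all roots found:

x = -5, x = 0, x = 5


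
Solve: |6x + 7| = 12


An absolute value equation |expr| = 12 gives two cases:
Case 1: 6x + 7 = 12
  6x = 5, so x = 5/6
Case 2: 6x + 7 = -12
  6x = -19, so x = -19/6

x = -19/6, x = 5/6


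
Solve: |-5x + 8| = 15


An absolute value equation |expr| = 15 gives two cases:
Case 1: -5x + 8 = 15
  -5x = 7, so x = -7/5
Case 2: -5x + 8 = -15
  -5x = -23, so x = 23/5

x = -7/5, x = 23/5


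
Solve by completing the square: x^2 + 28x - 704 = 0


Start: x^2 + 28x - 704 = 0
Move constant: x^2 + 28x = 704
Half of 28 is 14, squared is 196
Add 196 to both sides: x^2 + 28x + 196 = 900
(x + 14)^2 = 900
x + 14 = ±30
x = -14 + 30 = 16 or x = -14 - 30 = -44

x = -44, x = 16


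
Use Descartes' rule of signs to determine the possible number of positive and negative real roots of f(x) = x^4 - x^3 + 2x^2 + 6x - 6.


Descartes' rule of signs:

For positive roots, count sign changes in f(x) = x^4 - x^3 + 2x^2 + 6x - 6:
Signs of coefficients: +, -, +, +, -
Number of sign changes: 3
Possible positive real roots: 3, 1

For negative roots, examine f(-x) = x^4 + x^3 + 2x^2 - 6x - 6:
Signs of coefficients: +, +, +, -, -
Number of sign changes: 1
Possible negative real roots: 1

Positive roots: 3 or 1; Negative roots: 1


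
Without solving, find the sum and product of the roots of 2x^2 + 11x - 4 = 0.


By Vieta's formulas for ax^2 + bx + c = 0:
  Sum of roots = -b/a
  Product of roots = c/a

Here a = 2, b = 11, c = -4
Sum = -(11)/2 = -11/2
Product = -4/2 = -2

Sum = -11/2, Product = -2


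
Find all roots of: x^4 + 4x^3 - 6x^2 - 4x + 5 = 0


Let p(x) = x^4 + 4x^3 - 6x^2 - 4x + 5. By the rational root theorem (leading coefficient 1), any rational root is an integer divisor of 5: try ±1, ±2, ... in turn.
Test x = 1: value = 0 ✓, so (x - 1) is a factor.
Synthetic division by (x - 1): bring down 1; 1(1) + 4 = 5; 5(1) - 6 = -1; (-1)(1) - 4 = -5; (-5)(1) + 5 = 0 → quotient x^3 + 5x^2 - x - 5, remainder 0.
Continue with the quotient x^3 + 5x^2 - x - 5 (candidates must divide 5; re-test x = 1 first in case it repeats).
Test x = 1: value = 0 ✓, so (x - 1) is a factor.
Synthetic division by (x - 1): bring down 1; 1(1) + 5 = 6; 6(1) - 1 = 5; 5(1) - 5 = 0 → quotient x^2 + 6x + 5, remainder 0.
Solve the quadratic x^2 + 6x + 5 = 0: discriminant = 6^2 - 4(1)(5) = 36 - 20 = 16.
sqrt(16) = 4, so x = (-6 ± 4)/2: x = -1 or x = -5.
Collecting all roots found:

x = -5, x = -1, x = 1 (multiplicity 2)


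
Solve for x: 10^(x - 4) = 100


Express both sides with the same base.
100 = 10^2
Since the bases match, equate exponents: x - 4 = 2
So x = 2 - (-4) = 6

x = 6


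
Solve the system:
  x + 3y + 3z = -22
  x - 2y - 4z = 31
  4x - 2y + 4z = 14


Using Cramer's rule. Expand each determinant along the first row.
D  = 1*[(-2)*4 - (-4)*(-2)] - 3*[1*4 - (-4)*4] + 3*[1*(-2) - (-2)*4]
  = 1*(-16) - 3*(20) + 3*(6) = -58
Dx = (-22)*[(-2)*4 - (-4)*(-2)] - 3*[31*4 - (-4)*14] + 3*[31*(-2) - (-2)*14]
  = (-22)*(-16) - 3*(180) + 3*(-34) = -290
Dy = 1*[31*4 - (-4)*14] - (-22)*[1*4 - (-4)*4] + 3*[1*14 - 31*4]
  = 1*(180) - (-22)*(20) + 3*(-110) = 290
Dz = 1*[(-2)*14 - 31*(-2)] - 3*[1*14 - 31*4] + (-22)*[1*(-2) - (-2)*4]
  = 1*(34) - 3*(-110) + (-22)*(6) = 232
x = Dx/D = -290/-58 = 5, y = Dy/D = 290/-58 = -5, z = Dz/D = 232/-58 = -4
Check eq1: (1)(5) + (3)(-5) + (3)(-4) = -22 = -22 ✓
Check eq2: (1)(5) + (-2)(-5) + (-4)(-4) = 31 = 31 ✓
Check eq3: (4)(5) + (-2)(-5) + (4)(-4) = 14 = 14 ✓

x = 5, y = -5, z = -4


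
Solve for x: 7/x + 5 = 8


Subtract 5 from both sides: 7/x = 3
Multiply both sides by x: 7 = 3 * x
Divide by 3: x = 7/3

x = 7/3


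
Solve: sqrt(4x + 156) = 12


Square both sides: 4x + 156 = 12^2 = 144
4x = 144 - 156 = -12
x = -3
Check: sqrt(4*(-3) + 156) = sqrt(144) = 12 ✓

x = -3


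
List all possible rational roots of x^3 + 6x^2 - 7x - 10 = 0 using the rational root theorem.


Rational root theorem: possible roots are ±p/q where:
  p divides the constant term (-10): p ∈ {1, 2, 5, 10}
  q divides the leading coefficient (1): q ∈ {1}

All possible rational roots: -10, -5, -2, -1, 1, 2, 5, 10

-10, -5, -2, -1, 1, 2, 5, 10


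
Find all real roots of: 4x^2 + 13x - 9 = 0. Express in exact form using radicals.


Using the quadratic formula: x = (-b ± sqrt(b^2 - 4ac)) / (2a)
Here a = 4, b = 13, c = -9
Discriminant = b^2 - 4ac = 13^2 - 4(4)(-9) = 169 + 144 = 313
Since discriminant = 313 > 0, there are two real roots.
x = (-13 ± sqrt(313)) / 8
Numerically: x ≈ 0.5865 or x ≈ -3.8365

x = (-13 + sqrt(313)) / 8 or x = (-13 - sqrt(313)) / 8


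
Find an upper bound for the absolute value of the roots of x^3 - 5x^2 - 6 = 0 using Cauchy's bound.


Cauchy's bound: all roots r satisfy |r| <= 1 + max(|a_i/a_n|) for i = 0,...,n-1
where a_n is the leading coefficient.

Coefficients: [1, -5, 0, -6]
Leading coefficient a_n = 1
Ratios |a_i/a_n|: 5, 0, 6
Maximum ratio: 6
Cauchy's bound: |r| <= 1 + 6 = 7

Upper bound = 7


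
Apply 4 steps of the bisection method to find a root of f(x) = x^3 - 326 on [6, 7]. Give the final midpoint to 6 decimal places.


f(x) = x^3 - 326
f(6) = -110 < 0
f(7) = 17 > 0

Step 1: midpoint = (6.000000 + 7.000000)/2 = 6.500000
  f(6.500000) = -51.375000
  f(mid) < 0, so root is in [6.500000, 7.000000]

Step 2: midpoint = (6.500000 + 7.000000)/2 = 6.750000
  f(6.750000) = -18.453125
  f(mid) < 0, so root is in [6.750000, 7.000000]

Step 3: midpoint = (6.750000 + 7.000000)/2 = 6.875000
  f(6.875000) = -1.048828
  f(mid) < 0, so root is in [6.875000, 7.000000]

Step 4: midpoint = (6.875000 + 7.000000)/2 = 6.937500
  f(6.937500) = 7.894287
  f(mid) > 0, so root is in [6.875000, 6.937500]

midpoint = 6.937500


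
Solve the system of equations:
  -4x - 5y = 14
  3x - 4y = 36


Using Cramer's rule:
Determinant D = (-4)(-4) - (3)(-5) = 16 + 15 = 31
Dx = (14)(-4) - (36)(-5) = -56 + 180 = 124
Dy = (-4)(36) - (3)(14) = -144 - 42 = -186
x = Dx/D = 124/31 = 4
y = Dy/D = -186/31 = -6

x = 4, y = -6


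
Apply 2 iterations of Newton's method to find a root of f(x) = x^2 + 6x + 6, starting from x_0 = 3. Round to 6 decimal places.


Newton's method: x_(n+1) = x_n - f(x_n)/f'(x_n)
f(x) = x^2 + 6x + 6
f'(x) = 2x + 6

Iteration 1:
  f(3.000000) = 33.000000
  f'(3.000000) = 12.000000
  x_1 = 3.000000 - (33.000000)/(12.000000) = 0.250000

Iteration 2:
  f(0.250000) = 7.562500
  f'(0.250000) = 6.500000
  x_2 = 0.250000 - (7.562500)/(6.500000) = -0.913462

x_2 = -0.913462


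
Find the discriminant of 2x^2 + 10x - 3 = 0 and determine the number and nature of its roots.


For ax^2 + bx + c = 0, discriminant D = b^2 - 4ac
Here a = 2, b = 10, c = -3
D = (10)^2 - 4(2)(-3) = 100 + 24 = 124

D = 124 > 0 but not a perfect square
The equation has 2 distinct real irrational roots.

Discriminant = 124, 2 distinct real irrational roots


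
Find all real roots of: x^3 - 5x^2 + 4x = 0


The constant term is 0, so x = 0 is a root. Factor out x:
  x(x^2 - 5x + 4) = 0
Solve the quadratic x^2 - 5x + 4 = 0: discriminant = (-5)^2 - 4(1)(4) = 25 - 16 = 9.
sqrt(9) = 3, so x = (5 ± 3)/2: x = 4 or x = 1.

x = 0, x = 1, x = 4


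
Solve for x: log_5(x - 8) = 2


Convert to exponential form: x - 8 = 5^2 = 25
x = 25 + 8 = 33
Check: log_5(33 - 8) = log_5(25) = log_5(25) = 2 ✓

x = 33


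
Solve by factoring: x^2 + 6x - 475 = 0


We need two numbers that multiply to -475 and add to 6.
Those numbers are 25 and -19 (since 25 * (-19) = -475 and 25 + (-19) = 6).
So x^2 + 6x - 475 = (x + 25)(x - 19) = 0
Setting each factor to zero: x = -25 or x = 19

x = -25, x = 19


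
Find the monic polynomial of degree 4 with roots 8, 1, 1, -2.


A monic polynomial with roots 8, 1, 1, -2 is:
p(x) = (x - 8)(x - 1)(x - 1)(x + 2)
After multiplying by (x - 8): x - 8
After multiplying by (x - 1): x^2 - 9x + 8
After multiplying by (x - 1): x^3 - 10x^2 + 17x - 8
After multiplying by (x + 2): x^4 - 8x^3 - 3x^2 + 26x - 16

x^4 - 8x^3 - 3x^2 + 26x - 16


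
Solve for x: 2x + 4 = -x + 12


Starting with: 2x + 4 = -x + 12
Move all x terms to left: (2 + 1)x = 12 - 4
Simplify: 3x = 8
Divide both sides by 3: x = 8/3

x = 8/3


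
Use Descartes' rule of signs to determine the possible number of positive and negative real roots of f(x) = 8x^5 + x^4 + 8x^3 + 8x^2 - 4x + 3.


Descartes' rule of signs:

For positive roots, count sign changes in f(x) = 8x^5 + x^4 + 8x^3 + 8x^2 - 4x + 3:
Signs of coefficients: +, +, +, +, -, +
Number of sign changes: 2
Possible positive real roots: 2, 0

For negative roots, examine f(-x) = -8x^5 + x^4 - 8x^3 + 8x^2 + 4x + 3:
Signs of coefficients: -, +, -, +, +, +
Number of sign changes: 3
Possible negative real roots: 3, 1

Positive roots: 2 or 0; Negative roots: 3 or 1


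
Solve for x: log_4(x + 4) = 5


Convert to exponential form: x + 4 = 4^5 = 1024
x = 1024 - 4 = 1020
Check: log_4(1020 + 4) = log_4(1024) = log_4(1024) = 5 ✓

x = 1020


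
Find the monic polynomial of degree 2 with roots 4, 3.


A monic polynomial with roots 4, 3 is:
p(x) = (x - 4)(x - 3)
After multiplying by (x - 4): x - 4
After multiplying by (x - 3): x^2 - 7x + 12

x^2 - 7x + 12


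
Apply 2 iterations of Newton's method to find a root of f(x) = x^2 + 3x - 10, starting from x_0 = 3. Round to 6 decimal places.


Newton's method: x_(n+1) = x_n - f(x_n)/f'(x_n)
f(x) = x^2 + 3x - 10
f'(x) = 2x + 3

Iteration 1:
  f(3.000000) = 8.000000
  f'(3.000000) = 9.000000
  x_1 = 3.000000 - (8.000000)/(9.000000) = 2.111111

Iteration 2:
  f(2.111111) = 0.790123
  f'(2.111111) = 7.222222
  x_2 = 2.111111 - (0.790123)/(7.222222) = 2.001709

x_2 = 2.001709


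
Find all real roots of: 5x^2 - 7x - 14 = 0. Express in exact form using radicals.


Using the quadratic formula: x = (-b ± sqrt(b^2 - 4ac)) / (2a)
Here a = 5, b = -7, c = -14
Discriminant = b^2 - 4ac = (-7)^2 - 4(5)(-14) = 49 + 280 = 329
Since discriminant = 329 > 0, there are two real roots.
x = (7 ± sqrt(329)) / 10
Numerically: x ≈ 2.5138 or x ≈ -1.1138

x = (7 + sqrt(329)) / 10 or x = (7 - sqrt(329)) / 10


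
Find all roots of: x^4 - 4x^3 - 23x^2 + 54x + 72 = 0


Let p(x) = x^4 - 4x^3 - 23x^2 + 54x + 72. By the rational root theorem (leading coefficient 1), any rational root is an integer divisor of 72: try ±1, ±2, ... in turn.
Test x = 1: value = 100 ≠ 0.
Test x = -1: value = 0 ✓, so (x + 1) is a factor.
Synthetic division by (x + 1): bring down 1; 1(-1) - 4 = -5; (-5)(-1) - 23 = -18; (-18)(-1) + 54 = 72; 72(-1) + 72 = 0 → quotient x^3 - 5x^2 - 18x + 72, remainder 0.
Continue with the quotient x^3 - 5x^2 - 18x + 72 (candidates must divide 72; re-test x = -1 first in case it repeats).
Test x = -1: value = 84 ≠ 0.
Test x = 2: value = 24 ≠ 0.
Test x = -2: value = 80 ≠ 0.
Test x = 3: value = 0 ✓, so (x - 3) is a factor.
Synthetic division by (x - 3): bring down 1; 1(3) - 5 = -2; (-2)(3) - 18 = -24; (-24)(3) + 72 = 0 → quotient x^2 - 2x - 24, remainder 0.
Solve the quadratic x^2 - 2x - 24 = 0: discriminant = (-2)^2 - 4(1)(-24) = 4 + 96 = 100.
sqrt(100) = 10, so x = (2 ± 10)/2: x = 6 or x = -4.
Collecting all roots found:

x = -4, x = -1, x = 3, x = 6


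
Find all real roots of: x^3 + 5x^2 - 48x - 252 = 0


Let p(x) = x^3 + 5x^2 - 48x - 252. By the rational root theorem (leading coefficient 1), any rational root is an integer divisor of 252: try ±1, ±2, ... in turn.
Test x = 1: value = -294 ≠ 0.
Test x = -1: value = -200 ≠ 0.
Test x = 2: value = -320 ≠ 0.
Test x = -2: value = -144 ≠ 0.
Test x = 3: value = -324 ≠ 0.
Test x = -3: value = -90 ≠ 0.
Test x = 4: value = -300 ≠ 0.
Test x = -4: value = -44 ≠ 0.
Test x = 6: value = -144 ≠ 0.
Test x = -6: value = 0 ✓, so (x + 6) is a factor.
Synthetic division by (x + 6): bring down 1; 1(-6) + 5 = -1; (-1)(-6) - 48 = -42; (-42)(-6) - 252 = 0 → quotient x^2 - x - 42, remainder 0.
Solve the quadratic x^2 - x - 42 = 0: discriminant = (-1)^2 - 4(1)(-42) = 1 + 168 = 169.
sqrt(169) = 13, so x = (1 ± 13)/2: x = 7 or x = -6.

x = -6 (multiplicity 2), x = 7


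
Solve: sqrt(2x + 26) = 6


Square both sides: 2x + 26 = 6^2 = 36
2x = 36 - 26 = 10
x = 5
Check: sqrt(2*5 + 26) = sqrt(36) = 6 ✓

x = 5


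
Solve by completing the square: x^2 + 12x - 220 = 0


Start: x^2 + 12x - 220 = 0
Move constant: x^2 + 12x = 220
Half of 12 is 6, squared is 36
Add 36 to both sides: x^2 + 12x + 36 = 256
(x + 6)^2 = 256
x + 6 = ±16
x = -6 + 16 = 10 or x = -6 - 16 = -22

x = -22, x = 10


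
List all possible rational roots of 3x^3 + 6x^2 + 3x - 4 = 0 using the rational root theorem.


Rational root theorem: possible roots are ±p/q where:
  p divides the constant term (-4): p ∈ {1, 2, 4}
  q divides the leading coefficient (3): q ∈ {1, 3}

All possible rational roots: -4, -2, -4/3, -1, -2/3, -1/3, 1/3, 2/3, 1, 4/3, 2, 4

-4, -2, -4/3, -1, -2/3, -1/3, 1/3, 2/3, 1, 4/3, 2, 4


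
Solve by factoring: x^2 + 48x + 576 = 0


We need two numbers that multiply to 576 and add to 48.
Those numbers are 24 and 24 (since 24 * 24 = 576 and 24 + 24 = 48).
So x^2 + 48x + 576 = (x + 24)(x + 24) = 0
Setting each factor to zero: x = -24 or x = -24

x = -24


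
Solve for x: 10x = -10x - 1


Starting with: 10x = -10x - 1
Move all x terms to left: (10 + 10)x = -1 - 0
Simplify: 20x = -1
Divide both sides by 20: x = -1/20

x = -1/20


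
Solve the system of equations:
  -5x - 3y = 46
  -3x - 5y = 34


Using Cramer's rule:
Determinant D = (-5)(-5) - (-3)(-3) = 25 - 9 = 16
Dx = (46)(-5) - (34)(-3) = -230 + 102 = -128
Dy = (-5)(34) - (-3)(46) = -170 + 138 = -32
x = Dx/D = -128/16 = -8
y = Dy/D = -32/16 = -2

x = -8, y = -2


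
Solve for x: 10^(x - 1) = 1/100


Express both sides with the same base.
1/100 = 10^(-2)
Since the bases match, equate exponents: x - 1 = -2
So x = -2 - (-1) = -1

x = -1


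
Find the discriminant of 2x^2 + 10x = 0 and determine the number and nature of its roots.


For ax^2 + bx + c = 0, discriminant D = b^2 - 4ac
Here a = 2, b = 10, c = 0
D = (10)^2 - 4(2)(0) = 100 - 0 = 100

D = 100 > 0 and is a perfect square (sqrt = 10)
The equation has 2 distinct real rational roots.

Discriminant = 100, 2 distinct real rational roots


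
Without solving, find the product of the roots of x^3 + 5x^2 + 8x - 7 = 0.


By Vieta's formulas for x^3 + bx^2 + cx + d = 0:
  r1 + r2 + r3 = -b/a = -5
  r1*r2 + r1*r3 + r2*r3 = c/a = 8
  r1*r2*r3 = -d/a = 7


Product = 7


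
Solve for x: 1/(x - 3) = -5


Multiply both sides by (x - 3): 1 = -5(x - 3)
Distribute: 1 = -5x + 15
-5x = 1 - 15 = -14
x = 14/5

x = 14/5


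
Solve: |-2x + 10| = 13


An absolute value equation |expr| = 13 gives two cases:
Case 1: -2x + 10 = 13
  -2x = 3, so x = -3/2
Case 2: -2x + 10 = -13
  -2x = -23, so x = 23/2

x = -3/2, x = 23/2


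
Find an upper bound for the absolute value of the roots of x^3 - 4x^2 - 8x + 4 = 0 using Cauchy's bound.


Cauchy's bound: all roots r satisfy |r| <= 1 + max(|a_i/a_n|) for i = 0,...,n-1
where a_n is the leading coefficient.

Coefficients: [1, -4, -8, 4]
Leading coefficient a_n = 1
Ratios |a_i/a_n|: 4, 8, 4
Maximum ratio: 8
Cauchy's bound: |r| <= 1 + 8 = 9

Upper bound = 9


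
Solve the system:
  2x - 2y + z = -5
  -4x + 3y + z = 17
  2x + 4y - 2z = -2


Using Cramer's rule. Expand each determinant along the first row.
D  = 2*[3*(-2) - 1*4] - (-2)*[(-4)*(-2) - 1*2] + 1*[(-4)*4 - 3*2]
  = 2*(-10) - (-2)*(6) + 1*(-22) = -30
Dx = (-5)*[3*(-2) - 1*4] - (-2)*[17*(-2) - 1*(-2)] + 1*[17*4 - 3*(-2)]
  = (-5)*(-10) - (-2)*(-32) + 1*(74) = 60
Dy = 2*[17*(-2) - 1*(-2)] - (-5)*[(-4)*(-2) - 1*2] + 1*[(-4)*(-2) - 17*2]
  = 2*(-32) - (-5)*(6) + 1*(-26) = -60
Dz = 2*[3*(-2) - 17*4] - (-2)*[(-4)*(-2) - 17*2] + (-5)*[(-4)*4 - 3*2]
  = 2*(-74) - (-2)*(-26) + (-5)*(-22) = -90
x = Dx/D = 60/-30 = -2, y = Dy/D = -60/-30 = 2, z = Dz/D = -90/-30 = 3
Check eq1: (2)(-2) + (-2)(2) + (1)(3) = -5 = -5 ✓
Check eq2: (-4)(-2) + (3)(2) + (1)(3) = 17 = 17 ✓
Check eq3: (2)(-2) + (4)(2) + (-2)(3) = -2 = -2 ✓

x = -2, y = 2, z = 3


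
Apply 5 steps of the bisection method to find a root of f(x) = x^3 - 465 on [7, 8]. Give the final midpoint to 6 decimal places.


f(x) = x^3 - 465
f(7) = -122 < 0
f(8) = 47 > 0

Step 1: midpoint = (7.000000 + 8.000000)/2 = 7.500000
  f(7.500000) = -43.125000
  f(mid) < 0, so root is in [7.500000, 8.000000]

Step 2: midpoint = (7.500000 + 8.000000)/2 = 7.750000
  f(7.750000) = 0.484375
  f(mid) > 0, so root is in [7.500000, 7.750000]

Step 3: midpoint = (7.500000 + 7.750000)/2 = 7.625000
  f(7.625000) = -21.677734
  f(mid) < 0, so root is in [7.625000, 7.750000]

Step 4: midpoint = (7.625000 + 7.750000)/2 = 7.687500
  f(7.687500) = -10.686768
  f(mid) < 0, so root is in [7.687500, 7.750000]

Step 5: midpoint = (7.687500 + 7.750000)/2 = 7.718750
  f(7.718750) = -5.123810
  f(mid) < 0, so root is in [7.718750, 7.750000]

midpoint = 7.718750


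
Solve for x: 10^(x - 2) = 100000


Express both sides with the same base.
100000 = 10^5
Since the bases match, equate exponents: x - 2 = 5
So x = 5 - (-2) = 7

x = 7


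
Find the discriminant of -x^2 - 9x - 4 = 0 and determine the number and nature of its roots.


For ax^2 + bx + c = 0, discriminant D = b^2 - 4ac
Here a = -1, b = -9, c = -4
D = (-9)^2 - 4(-1)(-4) = 81 - 16 = 65

D = 65 > 0 but not a perfect square
The equation has 2 distinct real irrational roots.

Discriminant = 65, 2 distinct real irrational roots


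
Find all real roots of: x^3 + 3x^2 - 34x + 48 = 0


Let p(x) = x^3 + 3x^2 - 34x + 48. By the rational root theorem (leading coefficient 1), any rational root is an integer divisor of 48: try ±1, ±2, ... in turn.
Test x = 1: value = 18 ≠ 0.
Test x = -1: value = 84 ≠ 0.
Test x = 2: value = 0 ✓, so (x - 2) is a factor.
Synthetic division by (x - 2): bring down 1; 1(2) + 3 = 5; 5(2) - 34 = -24; (-24)(2) + 48 = 0 → quotient x^2 + 5x - 24, remainder 0.
Solve the quadratic x^2 + 5x - 24 = 0: discriminant = 5^2 - 4(1)(-24) = 25 + 96 = 121.
sqrt(121) = 11, so x = (-5 ± 11)/2: x = 3 or x = -8.

x = -8, x = 2, x = 3


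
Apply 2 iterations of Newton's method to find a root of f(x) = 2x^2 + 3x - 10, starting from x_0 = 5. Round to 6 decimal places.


Newton's method: x_(n+1) = x_n - f(x_n)/f'(x_n)
f(x) = 2x^2 + 3x - 10
f'(x) = 4x + 3

Iteration 1:
  f(5.000000) = 55.000000
  f'(5.000000) = 23.000000
  x_1 = 5.000000 - (55.000000)/(23.000000) = 2.608696

Iteration 2:
  f(2.608696) = 11.436673
  f'(2.608696) = 13.434783
  x_2 = 2.608696 - (11.436673)/(13.434783) = 1.757422

x_2 = 1.757422


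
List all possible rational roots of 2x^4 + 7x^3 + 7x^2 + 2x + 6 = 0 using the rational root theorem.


Rational root theorem: possible roots are ±p/q where:
  p divides the constant term (6): p ∈ {1, 2, 3, 6}
  q divides the leading coefficient (2): q ∈ {1, 2}

All possible rational roots: -6, -3, -2, -3/2, -1, -1/2, 1/2, 1, 3/2, 2, 3, 6

-6, -3, -2, -3/2, -1, -1/2, 1/2, 1, 3/2, 2, 3, 6


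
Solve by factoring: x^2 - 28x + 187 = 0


We need two numbers that multiply to 187 and add to -28.
Those numbers are -17 and -11 (since (-17) * (-11) = 187 and (-17) + (-11) = -28).
So x^2 - 28x + 187 = (x - 17)(x - 11) = 0
Setting each factor to zero: x = 17 or x = 11

x = 11, x = 17


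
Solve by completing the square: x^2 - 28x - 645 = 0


Start: x^2 - 28x - 645 = 0
Move constant: x^2 - 28x = 645
Half of -28 is -14, squared is 196
Add 196 to both sides: x^2 - 28x + 196 = 841
(x - 14)^2 = 841
x - 14 = ±29
x = 14 + 29 = 43 or x = 14 - 29 = -15

x = -15, x = 43


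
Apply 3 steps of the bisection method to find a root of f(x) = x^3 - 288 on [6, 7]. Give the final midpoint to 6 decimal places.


f(x) = x^3 - 288
f(6) = -72 < 0
f(7) = 55 > 0

Step 1: midpoint = (6.000000 + 7.000000)/2 = 6.500000
  f(6.500000) = -13.375000
  f(mid) < 0, so root is in [6.500000, 7.000000]

Step 2: midpoint = (6.500000 + 7.000000)/2 = 6.750000
  f(6.750000) = 19.546875
  f(mid) > 0, so root is in [6.500000, 6.750000]

Step 3: midpoint = (6.500000 + 6.750000)/2 = 6.625000
  f(6.625000) = 2.775391
  f(mid) > 0, so root is in [6.500000, 6.625000]

midpoint = 6.625000


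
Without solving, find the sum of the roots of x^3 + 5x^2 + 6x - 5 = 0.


By Vieta's formulas for x^3 + bx^2 + cx + d = 0:
  r1 + r2 + r3 = -b/a = -5
  r1*r2 + r1*r3 + r2*r3 = c/a = 6
  r1*r2*r3 = -d/a = 5


Sum = -5


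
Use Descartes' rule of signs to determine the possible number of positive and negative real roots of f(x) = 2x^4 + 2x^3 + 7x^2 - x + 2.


Descartes' rule of signs:

For positive roots, count sign changes in f(x) = 2x^4 + 2x^3 + 7x^2 - x + 2:
Signs of coefficients: +, +, +, -, +
Number of sign changes: 2
Possible positive real roots: 2, 0

For negative roots, examine f(-x) = 2x^4 - 2x^3 + 7x^2 + x + 2:
Signs of coefficients: +, -, +, +, +
Number of sign changes: 2
Possible negative real roots: 2, 0

Positive roots: 2 or 0; Negative roots: 2 or 0


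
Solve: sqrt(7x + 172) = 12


Square both sides: 7x + 172 = 12^2 = 144
7x = 144 - 172 = -28
x = -4
Check: sqrt(7*(-4) + 172) = sqrt(144) = 12 ✓

x = -4


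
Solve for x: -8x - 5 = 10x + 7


Starting with: -8x - 5 = 10x + 7
Move all x terms to left: (-8 - 10)x = 7 + 5
Simplify: -18x = 12
Divide both sides by -18: x = -2/3

x = -2/3


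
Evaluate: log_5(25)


We need the exponent such that 5^? = 25
5^2 = 25
Therefore log_5(25) = 2

2


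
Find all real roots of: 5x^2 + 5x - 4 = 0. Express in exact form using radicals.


Using the quadratic formula: x = (-b ± sqrt(b^2 - 4ac)) / (2a)
Here a = 5, b = 5, c = -4
Discriminant = b^2 - 4ac = 5^2 - 4(5)(-4) = 25 + 80 = 105
Since discriminant = 105 > 0, there are two real roots.
x = (-5 ± sqrt(105)) / 10
Numerically: x ≈ 0.5247 or x ≈ -1.5247

x = (-5 + sqrt(105)) / 10 or x = (-5 - sqrt(105)) / 10


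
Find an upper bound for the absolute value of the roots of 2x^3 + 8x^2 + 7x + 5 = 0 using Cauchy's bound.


Cauchy's bound: all roots r satisfy |r| <= 1 + max(|a_i/a_n|) for i = 0,...,n-1
where a_n is the leading coefficient.

Coefficients: [2, 8, 7, 5]
Leading coefficient a_n = 2
Ratios |a_i/a_n|: 4, 7/2, 5/2
Maximum ratio: 4
Cauchy's bound: |r| <= 1 + 4 = 5

Upper bound = 5


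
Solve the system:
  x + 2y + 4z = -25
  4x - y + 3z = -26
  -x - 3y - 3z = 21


Using Cramer's rule. Expand each determinant along the first row.
D  = 1*[(-1)*(-3) - 3*(-3)] - 2*[4*(-3) - 3*(-1)] + 4*[4*(-3) - (-1)*(-1)]
  = 1*(12) - 2*(-9) + 4*(-13) = -22
Dx = (-25)*[(-1)*(-3) - 3*(-3)] - 2*[(-26)*(-3) - 3*21] + 4*[(-26)*(-3) - (-1)*21]
  = (-25)*(12) - 2*(15) + 4*(99) = 66
Dy = 1*[(-26)*(-3) - 3*21] - (-25)*[4*(-3) - 3*(-1)] + 4*[4*21 - (-26)*(-1)]
  = 1*(15) - (-25)*(-9) + 4*(58) = 22
Dz = 1*[(-1)*21 - (-26)*(-3)] - 2*[4*21 - (-26)*(-1)] + (-25)*[4*(-3) - (-1)*(-1)]
  = 1*(-99) - 2*(58) + (-25)*(-13) = 110
x = Dx/D = 66/-22 = -3, y = Dy/D = 22/-22 = -1, z = Dz/D = 110/-22 = -5
Check eq1: (1)(-3) + (2)(-1) + (4)(-5) = -25 = -25 ✓
Check eq2: (4)(-3) + (-1)(-1) + (3)(-5) = -26 = -26 ✓
Check eq3: (-1)(-3) + (-3)(-1) + (-3)(-5) = 21 = 21 ✓

x = -3, y = -1, z = -5


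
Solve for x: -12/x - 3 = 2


Subtract -3 from both sides: -12/x = 5
Multiply both sides by x: -12 = 5 * x
Divide by 5: x = -12/5

x = -12/5


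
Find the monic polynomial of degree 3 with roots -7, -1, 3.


A monic polynomial with roots -7, -1, 3 is:
p(x) = (x + 7)(x + 1)(x - 3)
After multiplying by (x + 7): x + 7
After multiplying by (x + 1): x^2 + 8x + 7
After multiplying by (x - 3): x^3 + 5x^2 - 17x - 21

x^3 + 5x^2 - 17x - 21


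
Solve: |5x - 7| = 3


An absolute value equation |expr| = 3 gives two cases:
Case 1: 5x - 7 = 3
  5x = 10, so x = 2
Case 2: 5x - 7 = -3
  5x = 4, so x = 4/5

x = 4/5, x = 2


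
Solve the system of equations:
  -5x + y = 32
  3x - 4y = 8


Using Cramer's rule:
Determinant D = (-5)(-4) - (3)(1) = 20 - 3 = 17
Dx = (32)(-4) - (8)(1) = -128 - 8 = -136
Dy = (-5)(8) - (3)(32) = -40 - 96 = -136
x = Dx/D = -136/17 = -8
y = Dy/D = -136/17 = -8

x = -8, y = -8


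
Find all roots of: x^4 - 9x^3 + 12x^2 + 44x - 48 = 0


Let p(x) = x^4 - 9x^3 + 12x^2 + 44x - 48. By the rational root theorem (leading coefficient 1), any rational root is an integer divisor of 48: try ±1, ±2, ... in turn.
Test x = 1: value = 0 ✓, so (x - 1) is a factor.
Synthetic division by (x - 1): bring down 1; 1(1) - 9 = -8; (-8)(1) + 12 = 4; 4(1) + 44 = 48; 48(1) - 48 = 0 → quotient x^3 - 8x^2 + 4x + 48, remainder 0.
Continue with the quotient x^3 - 8x^2 + 4x + 48 (candidates must divide 48; re-test x = 1 first in case it repeats).
Test x = 1: value = 45 ≠ 0.
Test x = -1: value = 35 ≠ 0.
Test x = 2: value = 32 ≠ 0.
Test x = -2: value = 0 ✓, so (x + 2) is a factor.
Synthetic division by (x + 2): bring down 1; 1(-2) - 8 = -10; (-10)(-2) + 4 = 24; 24(-2) + 48 = 0 → quotient x^2 - 10x + 24, remainder 0.
Solve the quadratic x^2 - 10x + 24 = 0: discriminant = (-10)^2 - 4(1)(24) = 100 - 96 = 4.
sqrt(4) = 2, so x = (10 ± 2)/2: x = 6 or x = 4.
Collecting all roots found:

x = -2, x = 1, x = 4, x = 6


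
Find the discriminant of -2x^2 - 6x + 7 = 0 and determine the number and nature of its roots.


For ax^2 + bx + c = 0, discriminant D = b^2 - 4ac
Here a = -2, b = -6, c = 7
D = (-6)^2 - 4(-2)(7) = 36 + 56 = 92

D = 92 > 0 but not a perfect square
The equation has 2 distinct real irrational roots.

Discriminant = 92, 2 distinct real irrational roots


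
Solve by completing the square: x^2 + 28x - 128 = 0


Start: x^2 + 28x - 128 = 0
Move constant: x^2 + 28x = 128
Half of 28 is 14, squared is 196
Add 196 to both sides: x^2 + 28x + 196 = 324
(x + 14)^2 = 324
x + 14 = ±18
x = -14 + 18 = 4 or x = -14 - 18 = -32

x = -32, x = 4


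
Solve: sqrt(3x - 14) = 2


Square both sides: 3x - 14 = 2^2 = 4
3x = 4 + 14 = 18
x = 6
Check: sqrt(3*6 - 14) = sqrt(4) = 2 ✓

x = 6


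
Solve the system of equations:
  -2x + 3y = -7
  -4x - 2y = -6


Using Cramer's rule:
Determinant D = (-2)(-2) - (-4)(3) = 4 + 12 = 16
Dx = (-7)(-2) - (-6)(3) = 14 + 18 = 32
Dy = (-2)(-6) - (-4)(-7) = 12 - 28 = -16
x = Dx/D = 32/16 = 2
y = Dy/D = -16/16 = -1

x = 2, y = -1


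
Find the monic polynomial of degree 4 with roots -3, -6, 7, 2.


A monic polynomial with roots -3, -6, 7, 2 is:
p(x) = (x + 3)(x + 6)(x - 7)(x - 2)
After multiplying by (x + 3): x + 3
After multiplying by (x + 6): x^2 + 9x + 18
After multiplying by (x - 7): x^3 + 2x^2 - 45x - 126
After multiplying by (x - 2): x^4 - 49x^2 - 36x + 252

x^4 - 49x^2 - 36x + 252


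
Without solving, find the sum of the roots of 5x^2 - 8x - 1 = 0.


By Vieta's formulas for ax^2 + bx + c = 0:
  Sum of roots = -b/a
  Product of roots = c/a

Here a = 5, b = -8, c = -1
Sum = -(-8)/5 = 8/5
Product = -1/5 = -1/5

Sum = 8/5


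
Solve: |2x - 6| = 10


An absolute value equation |expr| = 10 gives two cases:
Case 1: 2x - 6 = 10
  2x = 16, so x = 8
Case 2: 2x - 6 = -10
  2x = -4, so x = -2

x = -2, x = 8


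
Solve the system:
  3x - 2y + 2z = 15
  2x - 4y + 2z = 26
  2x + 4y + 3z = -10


Using Cramer's rule. Expand each determinant along the first row.
D  = 3*[(-4)*3 - 2*4] - (-2)*[2*3 - 2*2] + 2*[2*4 - (-4)*2]
  = 3*(-20) - (-2)*(2) + 2*(16) = -24
Dx = 15*[(-4)*3 - 2*4] - (-2)*[26*3 - 2*(-10)] + 2*[26*4 - (-4)*(-10)]
  = 15*(-20) - (-2)*(98) + 2*(64) = 24
Dy = 3*[26*3 - 2*(-10)] - 15*[2*3 - 2*2] + 2*[2*(-10) - 26*2]
  = 3*(98) - 15*(2) + 2*(-72) = 120
Dz = 3*[(-4)*(-10) - 26*4] - (-2)*[2*(-10) - 26*2] + 15*[2*4 - (-4)*2]
  = 3*(-64) - (-2)*(-72) + 15*(16) = -96
x = Dx/D = 24/-24 = -1, y = Dy/D = 120/-24 = -5, z = Dz/D = -96/-24 = 4
Check eq1: (3)(-1) + (-2)(-5) + (2)(4) = 15 = 15 ✓
Check eq2: (2)(-1) + (-4)(-5) + (2)(4) = 26 = 26 ✓
Check eq3: (2)(-1) + (4)(-5) + (3)(4) = -10 = -10 ✓

x = -1, y = -5, z = 4
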